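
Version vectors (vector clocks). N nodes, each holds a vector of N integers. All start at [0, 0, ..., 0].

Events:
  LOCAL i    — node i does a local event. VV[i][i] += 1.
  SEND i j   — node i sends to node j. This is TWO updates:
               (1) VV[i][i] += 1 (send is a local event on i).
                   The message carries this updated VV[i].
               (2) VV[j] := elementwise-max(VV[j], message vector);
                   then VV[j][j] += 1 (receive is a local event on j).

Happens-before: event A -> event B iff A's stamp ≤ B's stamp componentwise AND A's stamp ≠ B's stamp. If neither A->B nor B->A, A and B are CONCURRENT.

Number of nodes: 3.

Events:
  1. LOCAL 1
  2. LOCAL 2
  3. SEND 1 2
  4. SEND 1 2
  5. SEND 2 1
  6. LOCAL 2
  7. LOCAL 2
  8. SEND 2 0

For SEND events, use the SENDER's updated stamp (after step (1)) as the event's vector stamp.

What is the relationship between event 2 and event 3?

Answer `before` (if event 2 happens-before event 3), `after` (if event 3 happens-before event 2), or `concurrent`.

Answer: concurrent

Derivation:
Initial: VV[0]=[0, 0, 0]
Initial: VV[1]=[0, 0, 0]
Initial: VV[2]=[0, 0, 0]
Event 1: LOCAL 1: VV[1][1]++ -> VV[1]=[0, 1, 0]
Event 2: LOCAL 2: VV[2][2]++ -> VV[2]=[0, 0, 1]
Event 3: SEND 1->2: VV[1][1]++ -> VV[1]=[0, 2, 0], msg_vec=[0, 2, 0]; VV[2]=max(VV[2],msg_vec) then VV[2][2]++ -> VV[2]=[0, 2, 2]
Event 4: SEND 1->2: VV[1][1]++ -> VV[1]=[0, 3, 0], msg_vec=[0, 3, 0]; VV[2]=max(VV[2],msg_vec) then VV[2][2]++ -> VV[2]=[0, 3, 3]
Event 5: SEND 2->1: VV[2][2]++ -> VV[2]=[0, 3, 4], msg_vec=[0, 3, 4]; VV[1]=max(VV[1],msg_vec) then VV[1][1]++ -> VV[1]=[0, 4, 4]
Event 6: LOCAL 2: VV[2][2]++ -> VV[2]=[0, 3, 5]
Event 7: LOCAL 2: VV[2][2]++ -> VV[2]=[0, 3, 6]
Event 8: SEND 2->0: VV[2][2]++ -> VV[2]=[0, 3, 7], msg_vec=[0, 3, 7]; VV[0]=max(VV[0],msg_vec) then VV[0][0]++ -> VV[0]=[1, 3, 7]
Event 2 stamp: [0, 0, 1]
Event 3 stamp: [0, 2, 0]
[0, 0, 1] <= [0, 2, 0]? False
[0, 2, 0] <= [0, 0, 1]? False
Relation: concurrent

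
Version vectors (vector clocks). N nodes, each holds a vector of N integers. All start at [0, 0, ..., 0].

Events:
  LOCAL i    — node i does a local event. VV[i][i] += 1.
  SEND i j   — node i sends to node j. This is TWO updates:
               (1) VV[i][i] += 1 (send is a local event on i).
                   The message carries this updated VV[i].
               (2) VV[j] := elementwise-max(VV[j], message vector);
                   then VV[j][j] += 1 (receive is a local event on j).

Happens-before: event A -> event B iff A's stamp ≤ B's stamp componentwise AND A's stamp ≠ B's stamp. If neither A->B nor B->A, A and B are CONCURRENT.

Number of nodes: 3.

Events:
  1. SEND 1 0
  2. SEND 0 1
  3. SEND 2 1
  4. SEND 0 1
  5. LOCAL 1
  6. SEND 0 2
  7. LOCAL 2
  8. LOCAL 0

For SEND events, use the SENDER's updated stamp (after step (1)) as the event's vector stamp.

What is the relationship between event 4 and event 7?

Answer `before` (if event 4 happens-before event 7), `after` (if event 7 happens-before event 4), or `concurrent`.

Initial: VV[0]=[0, 0, 0]
Initial: VV[1]=[0, 0, 0]
Initial: VV[2]=[0, 0, 0]
Event 1: SEND 1->0: VV[1][1]++ -> VV[1]=[0, 1, 0], msg_vec=[0, 1, 0]; VV[0]=max(VV[0],msg_vec) then VV[0][0]++ -> VV[0]=[1, 1, 0]
Event 2: SEND 0->1: VV[0][0]++ -> VV[0]=[2, 1, 0], msg_vec=[2, 1, 0]; VV[1]=max(VV[1],msg_vec) then VV[1][1]++ -> VV[1]=[2, 2, 0]
Event 3: SEND 2->1: VV[2][2]++ -> VV[2]=[0, 0, 1], msg_vec=[0, 0, 1]; VV[1]=max(VV[1],msg_vec) then VV[1][1]++ -> VV[1]=[2, 3, 1]
Event 4: SEND 0->1: VV[0][0]++ -> VV[0]=[3, 1, 0], msg_vec=[3, 1, 0]; VV[1]=max(VV[1],msg_vec) then VV[1][1]++ -> VV[1]=[3, 4, 1]
Event 5: LOCAL 1: VV[1][1]++ -> VV[1]=[3, 5, 1]
Event 6: SEND 0->2: VV[0][0]++ -> VV[0]=[4, 1, 0], msg_vec=[4, 1, 0]; VV[2]=max(VV[2],msg_vec) then VV[2][2]++ -> VV[2]=[4, 1, 2]
Event 7: LOCAL 2: VV[2][2]++ -> VV[2]=[4, 1, 3]
Event 8: LOCAL 0: VV[0][0]++ -> VV[0]=[5, 1, 0]
Event 4 stamp: [3, 1, 0]
Event 7 stamp: [4, 1, 3]
[3, 1, 0] <= [4, 1, 3]? True
[4, 1, 3] <= [3, 1, 0]? False
Relation: before

Answer: before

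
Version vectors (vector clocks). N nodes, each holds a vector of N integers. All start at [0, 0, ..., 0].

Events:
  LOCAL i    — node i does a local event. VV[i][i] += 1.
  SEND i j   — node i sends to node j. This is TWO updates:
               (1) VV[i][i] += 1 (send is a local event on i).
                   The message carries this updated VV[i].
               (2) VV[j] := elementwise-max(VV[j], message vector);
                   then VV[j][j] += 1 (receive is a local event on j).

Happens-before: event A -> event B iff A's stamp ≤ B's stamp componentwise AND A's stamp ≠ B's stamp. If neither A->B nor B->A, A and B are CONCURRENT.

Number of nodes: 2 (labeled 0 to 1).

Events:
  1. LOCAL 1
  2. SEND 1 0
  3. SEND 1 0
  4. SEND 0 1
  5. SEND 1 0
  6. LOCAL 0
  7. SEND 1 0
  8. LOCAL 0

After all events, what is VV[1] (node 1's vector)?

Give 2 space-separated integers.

Answer: 3 6

Derivation:
Initial: VV[0]=[0, 0]
Initial: VV[1]=[0, 0]
Event 1: LOCAL 1: VV[1][1]++ -> VV[1]=[0, 1]
Event 2: SEND 1->0: VV[1][1]++ -> VV[1]=[0, 2], msg_vec=[0, 2]; VV[0]=max(VV[0],msg_vec) then VV[0][0]++ -> VV[0]=[1, 2]
Event 3: SEND 1->0: VV[1][1]++ -> VV[1]=[0, 3], msg_vec=[0, 3]; VV[0]=max(VV[0],msg_vec) then VV[0][0]++ -> VV[0]=[2, 3]
Event 4: SEND 0->1: VV[0][0]++ -> VV[0]=[3, 3], msg_vec=[3, 3]; VV[1]=max(VV[1],msg_vec) then VV[1][1]++ -> VV[1]=[3, 4]
Event 5: SEND 1->0: VV[1][1]++ -> VV[1]=[3, 5], msg_vec=[3, 5]; VV[0]=max(VV[0],msg_vec) then VV[0][0]++ -> VV[0]=[4, 5]
Event 6: LOCAL 0: VV[0][0]++ -> VV[0]=[5, 5]
Event 7: SEND 1->0: VV[1][1]++ -> VV[1]=[3, 6], msg_vec=[3, 6]; VV[0]=max(VV[0],msg_vec) then VV[0][0]++ -> VV[0]=[6, 6]
Event 8: LOCAL 0: VV[0][0]++ -> VV[0]=[7, 6]
Final vectors: VV[0]=[7, 6]; VV[1]=[3, 6]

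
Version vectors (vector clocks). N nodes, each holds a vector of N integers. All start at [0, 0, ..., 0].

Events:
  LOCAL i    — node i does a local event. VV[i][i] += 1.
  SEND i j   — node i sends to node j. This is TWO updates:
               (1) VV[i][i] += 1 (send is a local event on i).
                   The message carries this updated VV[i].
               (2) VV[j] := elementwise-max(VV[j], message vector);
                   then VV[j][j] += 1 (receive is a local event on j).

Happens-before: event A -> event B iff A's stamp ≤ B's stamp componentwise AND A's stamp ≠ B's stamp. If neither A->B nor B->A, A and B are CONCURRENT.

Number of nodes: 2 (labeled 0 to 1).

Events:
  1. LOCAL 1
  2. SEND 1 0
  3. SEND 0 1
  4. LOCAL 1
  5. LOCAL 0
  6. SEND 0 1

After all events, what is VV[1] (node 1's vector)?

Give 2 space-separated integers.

Initial: VV[0]=[0, 0]
Initial: VV[1]=[0, 0]
Event 1: LOCAL 1: VV[1][1]++ -> VV[1]=[0, 1]
Event 2: SEND 1->0: VV[1][1]++ -> VV[1]=[0, 2], msg_vec=[0, 2]; VV[0]=max(VV[0],msg_vec) then VV[0][0]++ -> VV[0]=[1, 2]
Event 3: SEND 0->1: VV[0][0]++ -> VV[0]=[2, 2], msg_vec=[2, 2]; VV[1]=max(VV[1],msg_vec) then VV[1][1]++ -> VV[1]=[2, 3]
Event 4: LOCAL 1: VV[1][1]++ -> VV[1]=[2, 4]
Event 5: LOCAL 0: VV[0][0]++ -> VV[0]=[3, 2]
Event 6: SEND 0->1: VV[0][0]++ -> VV[0]=[4, 2], msg_vec=[4, 2]; VV[1]=max(VV[1],msg_vec) then VV[1][1]++ -> VV[1]=[4, 5]
Final vectors: VV[0]=[4, 2]; VV[1]=[4, 5]

Answer: 4 5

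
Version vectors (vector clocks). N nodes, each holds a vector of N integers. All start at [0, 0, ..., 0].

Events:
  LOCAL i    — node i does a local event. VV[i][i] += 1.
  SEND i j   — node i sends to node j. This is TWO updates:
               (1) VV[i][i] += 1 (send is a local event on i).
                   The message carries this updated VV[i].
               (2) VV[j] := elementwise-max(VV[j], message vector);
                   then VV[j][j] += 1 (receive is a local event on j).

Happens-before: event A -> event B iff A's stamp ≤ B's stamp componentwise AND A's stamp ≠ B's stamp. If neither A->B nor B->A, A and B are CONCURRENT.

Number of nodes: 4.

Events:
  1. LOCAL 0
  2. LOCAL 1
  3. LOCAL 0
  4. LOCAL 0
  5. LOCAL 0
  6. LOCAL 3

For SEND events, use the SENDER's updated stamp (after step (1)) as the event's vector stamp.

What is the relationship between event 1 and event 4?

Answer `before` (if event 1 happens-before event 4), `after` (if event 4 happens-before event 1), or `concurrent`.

Initial: VV[0]=[0, 0, 0, 0]
Initial: VV[1]=[0, 0, 0, 0]
Initial: VV[2]=[0, 0, 0, 0]
Initial: VV[3]=[0, 0, 0, 0]
Event 1: LOCAL 0: VV[0][0]++ -> VV[0]=[1, 0, 0, 0]
Event 2: LOCAL 1: VV[1][1]++ -> VV[1]=[0, 1, 0, 0]
Event 3: LOCAL 0: VV[0][0]++ -> VV[0]=[2, 0, 0, 0]
Event 4: LOCAL 0: VV[0][0]++ -> VV[0]=[3, 0, 0, 0]
Event 5: LOCAL 0: VV[0][0]++ -> VV[0]=[4, 0, 0, 0]
Event 6: LOCAL 3: VV[3][3]++ -> VV[3]=[0, 0, 0, 1]
Event 1 stamp: [1, 0, 0, 0]
Event 4 stamp: [3, 0, 0, 0]
[1, 0, 0, 0] <= [3, 0, 0, 0]? True
[3, 0, 0, 0] <= [1, 0, 0, 0]? False
Relation: before

Answer: before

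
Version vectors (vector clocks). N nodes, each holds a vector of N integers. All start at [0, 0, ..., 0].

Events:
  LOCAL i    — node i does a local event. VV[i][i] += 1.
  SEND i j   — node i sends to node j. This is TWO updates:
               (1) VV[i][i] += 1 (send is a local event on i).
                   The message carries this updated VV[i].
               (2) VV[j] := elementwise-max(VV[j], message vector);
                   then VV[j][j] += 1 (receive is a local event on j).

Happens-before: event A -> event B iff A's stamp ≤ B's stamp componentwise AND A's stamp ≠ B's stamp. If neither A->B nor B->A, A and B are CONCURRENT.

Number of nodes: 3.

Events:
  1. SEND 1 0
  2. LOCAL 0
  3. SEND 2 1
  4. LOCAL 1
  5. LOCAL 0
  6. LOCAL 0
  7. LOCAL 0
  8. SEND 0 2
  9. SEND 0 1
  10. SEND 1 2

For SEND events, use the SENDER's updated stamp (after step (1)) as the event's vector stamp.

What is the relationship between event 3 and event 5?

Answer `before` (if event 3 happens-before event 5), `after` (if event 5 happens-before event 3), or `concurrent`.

Initial: VV[0]=[0, 0, 0]
Initial: VV[1]=[0, 0, 0]
Initial: VV[2]=[0, 0, 0]
Event 1: SEND 1->0: VV[1][1]++ -> VV[1]=[0, 1, 0], msg_vec=[0, 1, 0]; VV[0]=max(VV[0],msg_vec) then VV[0][0]++ -> VV[0]=[1, 1, 0]
Event 2: LOCAL 0: VV[0][0]++ -> VV[0]=[2, 1, 0]
Event 3: SEND 2->1: VV[2][2]++ -> VV[2]=[0, 0, 1], msg_vec=[0, 0, 1]; VV[1]=max(VV[1],msg_vec) then VV[1][1]++ -> VV[1]=[0, 2, 1]
Event 4: LOCAL 1: VV[1][1]++ -> VV[1]=[0, 3, 1]
Event 5: LOCAL 0: VV[0][0]++ -> VV[0]=[3, 1, 0]
Event 6: LOCAL 0: VV[0][0]++ -> VV[0]=[4, 1, 0]
Event 7: LOCAL 0: VV[0][0]++ -> VV[0]=[5, 1, 0]
Event 8: SEND 0->2: VV[0][0]++ -> VV[0]=[6, 1, 0], msg_vec=[6, 1, 0]; VV[2]=max(VV[2],msg_vec) then VV[2][2]++ -> VV[2]=[6, 1, 2]
Event 9: SEND 0->1: VV[0][0]++ -> VV[0]=[7, 1, 0], msg_vec=[7, 1, 0]; VV[1]=max(VV[1],msg_vec) then VV[1][1]++ -> VV[1]=[7, 4, 1]
Event 10: SEND 1->2: VV[1][1]++ -> VV[1]=[7, 5, 1], msg_vec=[7, 5, 1]; VV[2]=max(VV[2],msg_vec) then VV[2][2]++ -> VV[2]=[7, 5, 3]
Event 3 stamp: [0, 0, 1]
Event 5 stamp: [3, 1, 0]
[0, 0, 1] <= [3, 1, 0]? False
[3, 1, 0] <= [0, 0, 1]? False
Relation: concurrent

Answer: concurrent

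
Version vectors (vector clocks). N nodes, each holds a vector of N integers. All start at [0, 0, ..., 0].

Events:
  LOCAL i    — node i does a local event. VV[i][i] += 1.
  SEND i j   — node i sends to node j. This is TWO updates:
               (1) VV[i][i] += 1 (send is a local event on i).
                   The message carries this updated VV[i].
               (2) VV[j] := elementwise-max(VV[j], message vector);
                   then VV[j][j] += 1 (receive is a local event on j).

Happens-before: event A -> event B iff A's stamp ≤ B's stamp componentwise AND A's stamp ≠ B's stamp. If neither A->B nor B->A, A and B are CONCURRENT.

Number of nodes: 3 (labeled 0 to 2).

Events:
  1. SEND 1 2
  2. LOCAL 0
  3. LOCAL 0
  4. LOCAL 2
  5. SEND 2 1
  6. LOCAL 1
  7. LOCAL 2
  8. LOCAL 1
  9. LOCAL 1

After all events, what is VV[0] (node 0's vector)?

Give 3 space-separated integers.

Initial: VV[0]=[0, 0, 0]
Initial: VV[1]=[0, 0, 0]
Initial: VV[2]=[0, 0, 0]
Event 1: SEND 1->2: VV[1][1]++ -> VV[1]=[0, 1, 0], msg_vec=[0, 1, 0]; VV[2]=max(VV[2],msg_vec) then VV[2][2]++ -> VV[2]=[0, 1, 1]
Event 2: LOCAL 0: VV[0][0]++ -> VV[0]=[1, 0, 0]
Event 3: LOCAL 0: VV[0][0]++ -> VV[0]=[2, 0, 0]
Event 4: LOCAL 2: VV[2][2]++ -> VV[2]=[0, 1, 2]
Event 5: SEND 2->1: VV[2][2]++ -> VV[2]=[0, 1, 3], msg_vec=[0, 1, 3]; VV[1]=max(VV[1],msg_vec) then VV[1][1]++ -> VV[1]=[0, 2, 3]
Event 6: LOCAL 1: VV[1][1]++ -> VV[1]=[0, 3, 3]
Event 7: LOCAL 2: VV[2][2]++ -> VV[2]=[0, 1, 4]
Event 8: LOCAL 1: VV[1][1]++ -> VV[1]=[0, 4, 3]
Event 9: LOCAL 1: VV[1][1]++ -> VV[1]=[0, 5, 3]
Final vectors: VV[0]=[2, 0, 0]; VV[1]=[0, 5, 3]; VV[2]=[0, 1, 4]

Answer: 2 0 0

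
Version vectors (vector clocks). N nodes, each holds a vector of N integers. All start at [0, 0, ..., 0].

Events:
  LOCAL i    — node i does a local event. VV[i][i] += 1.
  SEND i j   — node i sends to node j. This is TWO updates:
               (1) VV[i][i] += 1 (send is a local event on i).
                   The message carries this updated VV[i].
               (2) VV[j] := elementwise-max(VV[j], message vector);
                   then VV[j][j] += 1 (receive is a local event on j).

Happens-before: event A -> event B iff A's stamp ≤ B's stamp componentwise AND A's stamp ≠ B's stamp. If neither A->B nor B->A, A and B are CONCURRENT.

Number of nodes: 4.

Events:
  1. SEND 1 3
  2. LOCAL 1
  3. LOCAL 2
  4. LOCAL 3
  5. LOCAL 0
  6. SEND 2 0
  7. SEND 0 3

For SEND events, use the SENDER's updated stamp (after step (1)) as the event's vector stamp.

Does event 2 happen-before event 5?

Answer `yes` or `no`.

Answer: no

Derivation:
Initial: VV[0]=[0, 0, 0, 0]
Initial: VV[1]=[0, 0, 0, 0]
Initial: VV[2]=[0, 0, 0, 0]
Initial: VV[3]=[0, 0, 0, 0]
Event 1: SEND 1->3: VV[1][1]++ -> VV[1]=[0, 1, 0, 0], msg_vec=[0, 1, 0, 0]; VV[3]=max(VV[3],msg_vec) then VV[3][3]++ -> VV[3]=[0, 1, 0, 1]
Event 2: LOCAL 1: VV[1][1]++ -> VV[1]=[0, 2, 0, 0]
Event 3: LOCAL 2: VV[2][2]++ -> VV[2]=[0, 0, 1, 0]
Event 4: LOCAL 3: VV[3][3]++ -> VV[3]=[0, 1, 0, 2]
Event 5: LOCAL 0: VV[0][0]++ -> VV[0]=[1, 0, 0, 0]
Event 6: SEND 2->0: VV[2][2]++ -> VV[2]=[0, 0, 2, 0], msg_vec=[0, 0, 2, 0]; VV[0]=max(VV[0],msg_vec) then VV[0][0]++ -> VV[0]=[2, 0, 2, 0]
Event 7: SEND 0->3: VV[0][0]++ -> VV[0]=[3, 0, 2, 0], msg_vec=[3, 0, 2, 0]; VV[3]=max(VV[3],msg_vec) then VV[3][3]++ -> VV[3]=[3, 1, 2, 3]
Event 2 stamp: [0, 2, 0, 0]
Event 5 stamp: [1, 0, 0, 0]
[0, 2, 0, 0] <= [1, 0, 0, 0]? False. Equal? False. Happens-before: False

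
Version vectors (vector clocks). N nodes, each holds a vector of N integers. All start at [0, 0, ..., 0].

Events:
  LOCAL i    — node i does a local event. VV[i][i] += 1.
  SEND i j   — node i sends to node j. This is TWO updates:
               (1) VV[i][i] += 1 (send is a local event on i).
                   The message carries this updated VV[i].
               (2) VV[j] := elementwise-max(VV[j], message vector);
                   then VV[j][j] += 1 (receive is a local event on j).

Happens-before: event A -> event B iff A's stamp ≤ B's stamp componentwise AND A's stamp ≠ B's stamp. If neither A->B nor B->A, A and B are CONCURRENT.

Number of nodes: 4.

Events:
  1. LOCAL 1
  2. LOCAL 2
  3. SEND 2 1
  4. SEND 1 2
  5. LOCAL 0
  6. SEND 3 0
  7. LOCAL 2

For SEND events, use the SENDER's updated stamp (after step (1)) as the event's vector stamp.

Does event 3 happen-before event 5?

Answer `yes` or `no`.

Initial: VV[0]=[0, 0, 0, 0]
Initial: VV[1]=[0, 0, 0, 0]
Initial: VV[2]=[0, 0, 0, 0]
Initial: VV[3]=[0, 0, 0, 0]
Event 1: LOCAL 1: VV[1][1]++ -> VV[1]=[0, 1, 0, 0]
Event 2: LOCAL 2: VV[2][2]++ -> VV[2]=[0, 0, 1, 0]
Event 3: SEND 2->1: VV[2][2]++ -> VV[2]=[0, 0, 2, 0], msg_vec=[0, 0, 2, 0]; VV[1]=max(VV[1],msg_vec) then VV[1][1]++ -> VV[1]=[0, 2, 2, 0]
Event 4: SEND 1->2: VV[1][1]++ -> VV[1]=[0, 3, 2, 0], msg_vec=[0, 3, 2, 0]; VV[2]=max(VV[2],msg_vec) then VV[2][2]++ -> VV[2]=[0, 3, 3, 0]
Event 5: LOCAL 0: VV[0][0]++ -> VV[0]=[1, 0, 0, 0]
Event 6: SEND 3->0: VV[3][3]++ -> VV[3]=[0, 0, 0, 1], msg_vec=[0, 0, 0, 1]; VV[0]=max(VV[0],msg_vec) then VV[0][0]++ -> VV[0]=[2, 0, 0, 1]
Event 7: LOCAL 2: VV[2][2]++ -> VV[2]=[0, 3, 4, 0]
Event 3 stamp: [0, 0, 2, 0]
Event 5 stamp: [1, 0, 0, 0]
[0, 0, 2, 0] <= [1, 0, 0, 0]? False. Equal? False. Happens-before: False

Answer: no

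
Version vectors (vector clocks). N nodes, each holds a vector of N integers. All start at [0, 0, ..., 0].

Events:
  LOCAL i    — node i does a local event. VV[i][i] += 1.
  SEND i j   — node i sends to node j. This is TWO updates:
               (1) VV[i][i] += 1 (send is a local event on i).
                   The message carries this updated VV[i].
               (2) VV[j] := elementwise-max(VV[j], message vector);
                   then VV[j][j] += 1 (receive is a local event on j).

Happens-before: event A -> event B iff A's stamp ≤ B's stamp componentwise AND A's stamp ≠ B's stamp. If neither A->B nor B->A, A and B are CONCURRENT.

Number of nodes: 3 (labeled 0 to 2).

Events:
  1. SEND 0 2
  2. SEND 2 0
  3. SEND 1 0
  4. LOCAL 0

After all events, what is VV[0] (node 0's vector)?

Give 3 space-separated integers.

Initial: VV[0]=[0, 0, 0]
Initial: VV[1]=[0, 0, 0]
Initial: VV[2]=[0, 0, 0]
Event 1: SEND 0->2: VV[0][0]++ -> VV[0]=[1, 0, 0], msg_vec=[1, 0, 0]; VV[2]=max(VV[2],msg_vec) then VV[2][2]++ -> VV[2]=[1, 0, 1]
Event 2: SEND 2->0: VV[2][2]++ -> VV[2]=[1, 0, 2], msg_vec=[1, 0, 2]; VV[0]=max(VV[0],msg_vec) then VV[0][0]++ -> VV[0]=[2, 0, 2]
Event 3: SEND 1->0: VV[1][1]++ -> VV[1]=[0, 1, 0], msg_vec=[0, 1, 0]; VV[0]=max(VV[0],msg_vec) then VV[0][0]++ -> VV[0]=[3, 1, 2]
Event 4: LOCAL 0: VV[0][0]++ -> VV[0]=[4, 1, 2]
Final vectors: VV[0]=[4, 1, 2]; VV[1]=[0, 1, 0]; VV[2]=[1, 0, 2]

Answer: 4 1 2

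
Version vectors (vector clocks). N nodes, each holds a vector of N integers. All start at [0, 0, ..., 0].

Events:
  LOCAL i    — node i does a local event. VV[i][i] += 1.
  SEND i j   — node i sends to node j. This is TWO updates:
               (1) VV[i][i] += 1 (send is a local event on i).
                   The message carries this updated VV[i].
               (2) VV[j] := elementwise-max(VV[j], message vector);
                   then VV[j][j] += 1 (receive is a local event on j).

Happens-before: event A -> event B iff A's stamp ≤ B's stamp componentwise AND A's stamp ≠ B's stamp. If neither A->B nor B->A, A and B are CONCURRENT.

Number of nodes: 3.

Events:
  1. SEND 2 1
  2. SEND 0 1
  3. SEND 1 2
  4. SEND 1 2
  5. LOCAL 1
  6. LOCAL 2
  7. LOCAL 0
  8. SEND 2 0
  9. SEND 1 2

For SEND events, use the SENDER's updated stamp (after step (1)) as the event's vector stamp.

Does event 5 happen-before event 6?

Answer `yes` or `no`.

Answer: no

Derivation:
Initial: VV[0]=[0, 0, 0]
Initial: VV[1]=[0, 0, 0]
Initial: VV[2]=[0, 0, 0]
Event 1: SEND 2->1: VV[2][2]++ -> VV[2]=[0, 0, 1], msg_vec=[0, 0, 1]; VV[1]=max(VV[1],msg_vec) then VV[1][1]++ -> VV[1]=[0, 1, 1]
Event 2: SEND 0->1: VV[0][0]++ -> VV[0]=[1, 0, 0], msg_vec=[1, 0, 0]; VV[1]=max(VV[1],msg_vec) then VV[1][1]++ -> VV[1]=[1, 2, 1]
Event 3: SEND 1->2: VV[1][1]++ -> VV[1]=[1, 3, 1], msg_vec=[1, 3, 1]; VV[2]=max(VV[2],msg_vec) then VV[2][2]++ -> VV[2]=[1, 3, 2]
Event 4: SEND 1->2: VV[1][1]++ -> VV[1]=[1, 4, 1], msg_vec=[1, 4, 1]; VV[2]=max(VV[2],msg_vec) then VV[2][2]++ -> VV[2]=[1, 4, 3]
Event 5: LOCAL 1: VV[1][1]++ -> VV[1]=[1, 5, 1]
Event 6: LOCAL 2: VV[2][2]++ -> VV[2]=[1, 4, 4]
Event 7: LOCAL 0: VV[0][0]++ -> VV[0]=[2, 0, 0]
Event 8: SEND 2->0: VV[2][2]++ -> VV[2]=[1, 4, 5], msg_vec=[1, 4, 5]; VV[0]=max(VV[0],msg_vec) then VV[0][0]++ -> VV[0]=[3, 4, 5]
Event 9: SEND 1->2: VV[1][1]++ -> VV[1]=[1, 6, 1], msg_vec=[1, 6, 1]; VV[2]=max(VV[2],msg_vec) then VV[2][2]++ -> VV[2]=[1, 6, 6]
Event 5 stamp: [1, 5, 1]
Event 6 stamp: [1, 4, 4]
[1, 5, 1] <= [1, 4, 4]? False. Equal? False. Happens-before: False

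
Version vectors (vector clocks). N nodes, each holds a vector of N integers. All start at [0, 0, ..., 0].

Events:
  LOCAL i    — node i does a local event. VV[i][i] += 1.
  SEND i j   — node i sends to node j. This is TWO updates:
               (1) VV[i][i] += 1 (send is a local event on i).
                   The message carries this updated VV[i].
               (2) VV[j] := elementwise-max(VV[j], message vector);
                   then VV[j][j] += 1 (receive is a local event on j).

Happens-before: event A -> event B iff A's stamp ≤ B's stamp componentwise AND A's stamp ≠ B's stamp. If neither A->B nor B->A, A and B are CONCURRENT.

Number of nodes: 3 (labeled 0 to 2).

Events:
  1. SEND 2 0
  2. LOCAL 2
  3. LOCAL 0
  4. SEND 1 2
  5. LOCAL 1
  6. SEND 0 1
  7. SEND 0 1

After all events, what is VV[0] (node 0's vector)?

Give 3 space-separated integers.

Initial: VV[0]=[0, 0, 0]
Initial: VV[1]=[0, 0, 0]
Initial: VV[2]=[0, 0, 0]
Event 1: SEND 2->0: VV[2][2]++ -> VV[2]=[0, 0, 1], msg_vec=[0, 0, 1]; VV[0]=max(VV[0],msg_vec) then VV[0][0]++ -> VV[0]=[1, 0, 1]
Event 2: LOCAL 2: VV[2][2]++ -> VV[2]=[0, 0, 2]
Event 3: LOCAL 0: VV[0][0]++ -> VV[0]=[2, 0, 1]
Event 4: SEND 1->2: VV[1][1]++ -> VV[1]=[0, 1, 0], msg_vec=[0, 1, 0]; VV[2]=max(VV[2],msg_vec) then VV[2][2]++ -> VV[2]=[0, 1, 3]
Event 5: LOCAL 1: VV[1][1]++ -> VV[1]=[0, 2, 0]
Event 6: SEND 0->1: VV[0][0]++ -> VV[0]=[3, 0, 1], msg_vec=[3, 0, 1]; VV[1]=max(VV[1],msg_vec) then VV[1][1]++ -> VV[1]=[3, 3, 1]
Event 7: SEND 0->1: VV[0][0]++ -> VV[0]=[4, 0, 1], msg_vec=[4, 0, 1]; VV[1]=max(VV[1],msg_vec) then VV[1][1]++ -> VV[1]=[4, 4, 1]
Final vectors: VV[0]=[4, 0, 1]; VV[1]=[4, 4, 1]; VV[2]=[0, 1, 3]

Answer: 4 0 1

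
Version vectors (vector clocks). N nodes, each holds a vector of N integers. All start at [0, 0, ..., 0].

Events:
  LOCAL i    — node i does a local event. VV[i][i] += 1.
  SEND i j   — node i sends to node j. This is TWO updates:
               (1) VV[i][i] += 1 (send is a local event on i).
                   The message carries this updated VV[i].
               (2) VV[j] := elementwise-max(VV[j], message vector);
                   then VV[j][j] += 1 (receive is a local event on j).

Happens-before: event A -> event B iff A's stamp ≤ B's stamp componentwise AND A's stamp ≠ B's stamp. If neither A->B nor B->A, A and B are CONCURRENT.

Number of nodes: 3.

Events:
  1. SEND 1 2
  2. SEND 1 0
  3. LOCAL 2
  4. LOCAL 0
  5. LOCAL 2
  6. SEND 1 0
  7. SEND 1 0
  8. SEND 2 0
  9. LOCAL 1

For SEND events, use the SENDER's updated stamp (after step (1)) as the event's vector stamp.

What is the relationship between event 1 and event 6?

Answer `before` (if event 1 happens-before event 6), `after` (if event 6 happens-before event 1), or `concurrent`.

Answer: before

Derivation:
Initial: VV[0]=[0, 0, 0]
Initial: VV[1]=[0, 0, 0]
Initial: VV[2]=[0, 0, 0]
Event 1: SEND 1->2: VV[1][1]++ -> VV[1]=[0, 1, 0], msg_vec=[0, 1, 0]; VV[2]=max(VV[2],msg_vec) then VV[2][2]++ -> VV[2]=[0, 1, 1]
Event 2: SEND 1->0: VV[1][1]++ -> VV[1]=[0, 2, 0], msg_vec=[0, 2, 0]; VV[0]=max(VV[0],msg_vec) then VV[0][0]++ -> VV[0]=[1, 2, 0]
Event 3: LOCAL 2: VV[2][2]++ -> VV[2]=[0, 1, 2]
Event 4: LOCAL 0: VV[0][0]++ -> VV[0]=[2, 2, 0]
Event 5: LOCAL 2: VV[2][2]++ -> VV[2]=[0, 1, 3]
Event 6: SEND 1->0: VV[1][1]++ -> VV[1]=[0, 3, 0], msg_vec=[0, 3, 0]; VV[0]=max(VV[0],msg_vec) then VV[0][0]++ -> VV[0]=[3, 3, 0]
Event 7: SEND 1->0: VV[1][1]++ -> VV[1]=[0, 4, 0], msg_vec=[0, 4, 0]; VV[0]=max(VV[0],msg_vec) then VV[0][0]++ -> VV[0]=[4, 4, 0]
Event 8: SEND 2->0: VV[2][2]++ -> VV[2]=[0, 1, 4], msg_vec=[0, 1, 4]; VV[0]=max(VV[0],msg_vec) then VV[0][0]++ -> VV[0]=[5, 4, 4]
Event 9: LOCAL 1: VV[1][1]++ -> VV[1]=[0, 5, 0]
Event 1 stamp: [0, 1, 0]
Event 6 stamp: [0, 3, 0]
[0, 1, 0] <= [0, 3, 0]? True
[0, 3, 0] <= [0, 1, 0]? False
Relation: before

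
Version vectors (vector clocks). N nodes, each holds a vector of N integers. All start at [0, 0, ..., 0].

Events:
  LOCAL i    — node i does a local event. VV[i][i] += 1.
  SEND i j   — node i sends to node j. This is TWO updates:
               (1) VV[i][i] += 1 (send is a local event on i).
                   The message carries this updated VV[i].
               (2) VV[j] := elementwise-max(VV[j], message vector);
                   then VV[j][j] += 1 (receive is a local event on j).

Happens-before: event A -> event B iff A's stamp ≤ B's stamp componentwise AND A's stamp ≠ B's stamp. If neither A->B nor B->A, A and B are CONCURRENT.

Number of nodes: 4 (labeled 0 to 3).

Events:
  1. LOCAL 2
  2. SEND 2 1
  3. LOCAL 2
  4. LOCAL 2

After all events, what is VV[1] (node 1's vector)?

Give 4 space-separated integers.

Answer: 0 1 2 0

Derivation:
Initial: VV[0]=[0, 0, 0, 0]
Initial: VV[1]=[0, 0, 0, 0]
Initial: VV[2]=[0, 0, 0, 0]
Initial: VV[3]=[0, 0, 0, 0]
Event 1: LOCAL 2: VV[2][2]++ -> VV[2]=[0, 0, 1, 0]
Event 2: SEND 2->1: VV[2][2]++ -> VV[2]=[0, 0, 2, 0], msg_vec=[0, 0, 2, 0]; VV[1]=max(VV[1],msg_vec) then VV[1][1]++ -> VV[1]=[0, 1, 2, 0]
Event 3: LOCAL 2: VV[2][2]++ -> VV[2]=[0, 0, 3, 0]
Event 4: LOCAL 2: VV[2][2]++ -> VV[2]=[0, 0, 4, 0]
Final vectors: VV[0]=[0, 0, 0, 0]; VV[1]=[0, 1, 2, 0]; VV[2]=[0, 0, 4, 0]; VV[3]=[0, 0, 0, 0]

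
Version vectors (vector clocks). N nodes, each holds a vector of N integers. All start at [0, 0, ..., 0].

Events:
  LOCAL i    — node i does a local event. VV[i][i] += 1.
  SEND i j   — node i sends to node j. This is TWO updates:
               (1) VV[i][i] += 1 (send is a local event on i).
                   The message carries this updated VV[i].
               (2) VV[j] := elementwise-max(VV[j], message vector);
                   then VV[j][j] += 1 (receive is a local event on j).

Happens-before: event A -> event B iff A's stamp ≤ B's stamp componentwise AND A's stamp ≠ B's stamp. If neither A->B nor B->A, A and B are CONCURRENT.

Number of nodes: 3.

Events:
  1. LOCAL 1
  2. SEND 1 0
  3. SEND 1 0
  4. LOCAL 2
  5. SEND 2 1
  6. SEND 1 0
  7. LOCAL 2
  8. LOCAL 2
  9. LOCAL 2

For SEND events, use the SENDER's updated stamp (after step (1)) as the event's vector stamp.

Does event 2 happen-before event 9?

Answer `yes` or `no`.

Initial: VV[0]=[0, 0, 0]
Initial: VV[1]=[0, 0, 0]
Initial: VV[2]=[0, 0, 0]
Event 1: LOCAL 1: VV[1][1]++ -> VV[1]=[0, 1, 0]
Event 2: SEND 1->0: VV[1][1]++ -> VV[1]=[0, 2, 0], msg_vec=[0, 2, 0]; VV[0]=max(VV[0],msg_vec) then VV[0][0]++ -> VV[0]=[1, 2, 0]
Event 3: SEND 1->0: VV[1][1]++ -> VV[1]=[0, 3, 0], msg_vec=[0, 3, 0]; VV[0]=max(VV[0],msg_vec) then VV[0][0]++ -> VV[0]=[2, 3, 0]
Event 4: LOCAL 2: VV[2][2]++ -> VV[2]=[0, 0, 1]
Event 5: SEND 2->1: VV[2][2]++ -> VV[2]=[0, 0, 2], msg_vec=[0, 0, 2]; VV[1]=max(VV[1],msg_vec) then VV[1][1]++ -> VV[1]=[0, 4, 2]
Event 6: SEND 1->0: VV[1][1]++ -> VV[1]=[0, 5, 2], msg_vec=[0, 5, 2]; VV[0]=max(VV[0],msg_vec) then VV[0][0]++ -> VV[0]=[3, 5, 2]
Event 7: LOCAL 2: VV[2][2]++ -> VV[2]=[0, 0, 3]
Event 8: LOCAL 2: VV[2][2]++ -> VV[2]=[0, 0, 4]
Event 9: LOCAL 2: VV[2][2]++ -> VV[2]=[0, 0, 5]
Event 2 stamp: [0, 2, 0]
Event 9 stamp: [0, 0, 5]
[0, 2, 0] <= [0, 0, 5]? False. Equal? False. Happens-before: False

Answer: no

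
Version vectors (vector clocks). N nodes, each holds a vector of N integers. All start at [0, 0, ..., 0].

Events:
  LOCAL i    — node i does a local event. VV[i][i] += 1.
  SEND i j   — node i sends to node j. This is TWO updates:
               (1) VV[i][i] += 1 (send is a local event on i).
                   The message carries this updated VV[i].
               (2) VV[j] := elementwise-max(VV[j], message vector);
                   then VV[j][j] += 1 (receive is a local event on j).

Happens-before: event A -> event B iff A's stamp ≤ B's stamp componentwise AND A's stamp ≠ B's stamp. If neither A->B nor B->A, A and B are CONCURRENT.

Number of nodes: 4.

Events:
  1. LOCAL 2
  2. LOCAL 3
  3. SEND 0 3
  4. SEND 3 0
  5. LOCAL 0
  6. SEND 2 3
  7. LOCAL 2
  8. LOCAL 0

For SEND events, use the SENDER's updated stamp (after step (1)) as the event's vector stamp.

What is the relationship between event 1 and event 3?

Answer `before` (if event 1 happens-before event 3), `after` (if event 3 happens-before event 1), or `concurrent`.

Answer: concurrent

Derivation:
Initial: VV[0]=[0, 0, 0, 0]
Initial: VV[1]=[0, 0, 0, 0]
Initial: VV[2]=[0, 0, 0, 0]
Initial: VV[3]=[0, 0, 0, 0]
Event 1: LOCAL 2: VV[2][2]++ -> VV[2]=[0, 0, 1, 0]
Event 2: LOCAL 3: VV[3][3]++ -> VV[3]=[0, 0, 0, 1]
Event 3: SEND 0->3: VV[0][0]++ -> VV[0]=[1, 0, 0, 0], msg_vec=[1, 0, 0, 0]; VV[3]=max(VV[3],msg_vec) then VV[3][3]++ -> VV[3]=[1, 0, 0, 2]
Event 4: SEND 3->0: VV[3][3]++ -> VV[3]=[1, 0, 0, 3], msg_vec=[1, 0, 0, 3]; VV[0]=max(VV[0],msg_vec) then VV[0][0]++ -> VV[0]=[2, 0, 0, 3]
Event 5: LOCAL 0: VV[0][0]++ -> VV[0]=[3, 0, 0, 3]
Event 6: SEND 2->3: VV[2][2]++ -> VV[2]=[0, 0, 2, 0], msg_vec=[0, 0, 2, 0]; VV[3]=max(VV[3],msg_vec) then VV[3][3]++ -> VV[3]=[1, 0, 2, 4]
Event 7: LOCAL 2: VV[2][2]++ -> VV[2]=[0, 0, 3, 0]
Event 8: LOCAL 0: VV[0][0]++ -> VV[0]=[4, 0, 0, 3]
Event 1 stamp: [0, 0, 1, 0]
Event 3 stamp: [1, 0, 0, 0]
[0, 0, 1, 0] <= [1, 0, 0, 0]? False
[1, 0, 0, 0] <= [0, 0, 1, 0]? False
Relation: concurrent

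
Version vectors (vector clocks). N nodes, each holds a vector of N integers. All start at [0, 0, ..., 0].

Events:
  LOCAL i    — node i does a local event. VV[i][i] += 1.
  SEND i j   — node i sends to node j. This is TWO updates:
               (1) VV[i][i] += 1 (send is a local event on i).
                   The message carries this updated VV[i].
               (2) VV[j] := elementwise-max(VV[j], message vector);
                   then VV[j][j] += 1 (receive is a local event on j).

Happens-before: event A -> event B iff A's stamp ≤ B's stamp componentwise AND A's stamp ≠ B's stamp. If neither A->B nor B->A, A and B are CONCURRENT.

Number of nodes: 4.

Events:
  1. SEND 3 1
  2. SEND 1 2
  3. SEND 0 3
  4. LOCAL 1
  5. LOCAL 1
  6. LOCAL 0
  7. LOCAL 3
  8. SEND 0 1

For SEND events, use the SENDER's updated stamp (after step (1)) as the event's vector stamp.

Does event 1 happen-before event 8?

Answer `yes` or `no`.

Initial: VV[0]=[0, 0, 0, 0]
Initial: VV[1]=[0, 0, 0, 0]
Initial: VV[2]=[0, 0, 0, 0]
Initial: VV[3]=[0, 0, 0, 0]
Event 1: SEND 3->1: VV[3][3]++ -> VV[3]=[0, 0, 0, 1], msg_vec=[0, 0, 0, 1]; VV[1]=max(VV[1],msg_vec) then VV[1][1]++ -> VV[1]=[0, 1, 0, 1]
Event 2: SEND 1->2: VV[1][1]++ -> VV[1]=[0, 2, 0, 1], msg_vec=[0, 2, 0, 1]; VV[2]=max(VV[2],msg_vec) then VV[2][2]++ -> VV[2]=[0, 2, 1, 1]
Event 3: SEND 0->3: VV[0][0]++ -> VV[0]=[1, 0, 0, 0], msg_vec=[1, 0, 0, 0]; VV[3]=max(VV[3],msg_vec) then VV[3][3]++ -> VV[3]=[1, 0, 0, 2]
Event 4: LOCAL 1: VV[1][1]++ -> VV[1]=[0, 3, 0, 1]
Event 5: LOCAL 1: VV[1][1]++ -> VV[1]=[0, 4, 0, 1]
Event 6: LOCAL 0: VV[0][0]++ -> VV[0]=[2, 0, 0, 0]
Event 7: LOCAL 3: VV[3][3]++ -> VV[3]=[1, 0, 0, 3]
Event 8: SEND 0->1: VV[0][0]++ -> VV[0]=[3, 0, 0, 0], msg_vec=[3, 0, 0, 0]; VV[1]=max(VV[1],msg_vec) then VV[1][1]++ -> VV[1]=[3, 5, 0, 1]
Event 1 stamp: [0, 0, 0, 1]
Event 8 stamp: [3, 0, 0, 0]
[0, 0, 0, 1] <= [3, 0, 0, 0]? False. Equal? False. Happens-before: False

Answer: no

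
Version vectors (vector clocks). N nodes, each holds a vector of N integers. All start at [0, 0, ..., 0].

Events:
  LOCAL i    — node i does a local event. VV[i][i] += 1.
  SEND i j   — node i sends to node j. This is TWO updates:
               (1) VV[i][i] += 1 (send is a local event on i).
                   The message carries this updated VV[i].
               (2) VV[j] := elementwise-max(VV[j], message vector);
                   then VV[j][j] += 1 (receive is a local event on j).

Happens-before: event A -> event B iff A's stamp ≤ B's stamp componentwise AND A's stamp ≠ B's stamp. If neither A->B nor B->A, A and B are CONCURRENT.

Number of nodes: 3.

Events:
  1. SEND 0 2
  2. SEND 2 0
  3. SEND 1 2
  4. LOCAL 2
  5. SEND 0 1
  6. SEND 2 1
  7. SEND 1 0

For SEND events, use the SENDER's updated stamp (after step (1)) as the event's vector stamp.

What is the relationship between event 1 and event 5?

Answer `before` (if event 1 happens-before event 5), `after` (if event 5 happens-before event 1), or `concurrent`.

Answer: before

Derivation:
Initial: VV[0]=[0, 0, 0]
Initial: VV[1]=[0, 0, 0]
Initial: VV[2]=[0, 0, 0]
Event 1: SEND 0->2: VV[0][0]++ -> VV[0]=[1, 0, 0], msg_vec=[1, 0, 0]; VV[2]=max(VV[2],msg_vec) then VV[2][2]++ -> VV[2]=[1, 0, 1]
Event 2: SEND 2->0: VV[2][2]++ -> VV[2]=[1, 0, 2], msg_vec=[1, 0, 2]; VV[0]=max(VV[0],msg_vec) then VV[0][0]++ -> VV[0]=[2, 0, 2]
Event 3: SEND 1->2: VV[1][1]++ -> VV[1]=[0, 1, 0], msg_vec=[0, 1, 0]; VV[2]=max(VV[2],msg_vec) then VV[2][2]++ -> VV[2]=[1, 1, 3]
Event 4: LOCAL 2: VV[2][2]++ -> VV[2]=[1, 1, 4]
Event 5: SEND 0->1: VV[0][0]++ -> VV[0]=[3, 0, 2], msg_vec=[3, 0, 2]; VV[1]=max(VV[1],msg_vec) then VV[1][1]++ -> VV[1]=[3, 2, 2]
Event 6: SEND 2->1: VV[2][2]++ -> VV[2]=[1, 1, 5], msg_vec=[1, 1, 5]; VV[1]=max(VV[1],msg_vec) then VV[1][1]++ -> VV[1]=[3, 3, 5]
Event 7: SEND 1->0: VV[1][1]++ -> VV[1]=[3, 4, 5], msg_vec=[3, 4, 5]; VV[0]=max(VV[0],msg_vec) then VV[0][0]++ -> VV[0]=[4, 4, 5]
Event 1 stamp: [1, 0, 0]
Event 5 stamp: [3, 0, 2]
[1, 0, 0] <= [3, 0, 2]? True
[3, 0, 2] <= [1, 0, 0]? False
Relation: before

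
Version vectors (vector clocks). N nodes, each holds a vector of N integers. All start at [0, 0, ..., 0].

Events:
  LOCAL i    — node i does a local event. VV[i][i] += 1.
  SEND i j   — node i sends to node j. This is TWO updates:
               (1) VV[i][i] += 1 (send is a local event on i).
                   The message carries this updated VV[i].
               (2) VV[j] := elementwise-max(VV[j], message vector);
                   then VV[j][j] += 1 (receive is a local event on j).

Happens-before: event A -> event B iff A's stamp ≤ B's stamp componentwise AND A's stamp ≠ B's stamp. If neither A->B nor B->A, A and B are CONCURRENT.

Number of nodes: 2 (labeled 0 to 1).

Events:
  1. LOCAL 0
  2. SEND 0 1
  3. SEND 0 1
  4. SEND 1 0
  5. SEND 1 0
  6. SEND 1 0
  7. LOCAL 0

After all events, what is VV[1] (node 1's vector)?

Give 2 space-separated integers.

Initial: VV[0]=[0, 0]
Initial: VV[1]=[0, 0]
Event 1: LOCAL 0: VV[0][0]++ -> VV[0]=[1, 0]
Event 2: SEND 0->1: VV[0][0]++ -> VV[0]=[2, 0], msg_vec=[2, 0]; VV[1]=max(VV[1],msg_vec) then VV[1][1]++ -> VV[1]=[2, 1]
Event 3: SEND 0->1: VV[0][0]++ -> VV[0]=[3, 0], msg_vec=[3, 0]; VV[1]=max(VV[1],msg_vec) then VV[1][1]++ -> VV[1]=[3, 2]
Event 4: SEND 1->0: VV[1][1]++ -> VV[1]=[3, 3], msg_vec=[3, 3]; VV[0]=max(VV[0],msg_vec) then VV[0][0]++ -> VV[0]=[4, 3]
Event 5: SEND 1->0: VV[1][1]++ -> VV[1]=[3, 4], msg_vec=[3, 4]; VV[0]=max(VV[0],msg_vec) then VV[0][0]++ -> VV[0]=[5, 4]
Event 6: SEND 1->0: VV[1][1]++ -> VV[1]=[3, 5], msg_vec=[3, 5]; VV[0]=max(VV[0],msg_vec) then VV[0][0]++ -> VV[0]=[6, 5]
Event 7: LOCAL 0: VV[0][0]++ -> VV[0]=[7, 5]
Final vectors: VV[0]=[7, 5]; VV[1]=[3, 5]

Answer: 3 5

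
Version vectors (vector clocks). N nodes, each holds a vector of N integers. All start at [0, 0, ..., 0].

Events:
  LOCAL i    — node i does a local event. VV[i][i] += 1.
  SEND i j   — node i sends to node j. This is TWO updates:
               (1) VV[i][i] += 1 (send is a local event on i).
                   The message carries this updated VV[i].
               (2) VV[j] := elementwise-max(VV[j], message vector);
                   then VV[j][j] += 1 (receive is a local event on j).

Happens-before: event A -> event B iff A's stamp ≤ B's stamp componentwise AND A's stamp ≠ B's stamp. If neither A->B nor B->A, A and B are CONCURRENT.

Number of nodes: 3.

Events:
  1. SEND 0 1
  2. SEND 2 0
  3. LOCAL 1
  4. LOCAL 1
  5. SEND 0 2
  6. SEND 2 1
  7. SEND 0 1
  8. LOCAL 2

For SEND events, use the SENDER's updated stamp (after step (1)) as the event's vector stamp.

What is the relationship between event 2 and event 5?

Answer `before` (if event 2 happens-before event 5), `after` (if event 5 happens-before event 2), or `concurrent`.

Initial: VV[0]=[0, 0, 0]
Initial: VV[1]=[0, 0, 0]
Initial: VV[2]=[0, 0, 0]
Event 1: SEND 0->1: VV[0][0]++ -> VV[0]=[1, 0, 0], msg_vec=[1, 0, 0]; VV[1]=max(VV[1],msg_vec) then VV[1][1]++ -> VV[1]=[1, 1, 0]
Event 2: SEND 2->0: VV[2][2]++ -> VV[2]=[0, 0, 1], msg_vec=[0, 0, 1]; VV[0]=max(VV[0],msg_vec) then VV[0][0]++ -> VV[0]=[2, 0, 1]
Event 3: LOCAL 1: VV[1][1]++ -> VV[1]=[1, 2, 0]
Event 4: LOCAL 1: VV[1][1]++ -> VV[1]=[1, 3, 0]
Event 5: SEND 0->2: VV[0][0]++ -> VV[0]=[3, 0, 1], msg_vec=[3, 0, 1]; VV[2]=max(VV[2],msg_vec) then VV[2][2]++ -> VV[2]=[3, 0, 2]
Event 6: SEND 2->1: VV[2][2]++ -> VV[2]=[3, 0, 3], msg_vec=[3, 0, 3]; VV[1]=max(VV[1],msg_vec) then VV[1][1]++ -> VV[1]=[3, 4, 3]
Event 7: SEND 0->1: VV[0][0]++ -> VV[0]=[4, 0, 1], msg_vec=[4, 0, 1]; VV[1]=max(VV[1],msg_vec) then VV[1][1]++ -> VV[1]=[4, 5, 3]
Event 8: LOCAL 2: VV[2][2]++ -> VV[2]=[3, 0, 4]
Event 2 stamp: [0, 0, 1]
Event 5 stamp: [3, 0, 1]
[0, 0, 1] <= [3, 0, 1]? True
[3, 0, 1] <= [0, 0, 1]? False
Relation: before

Answer: before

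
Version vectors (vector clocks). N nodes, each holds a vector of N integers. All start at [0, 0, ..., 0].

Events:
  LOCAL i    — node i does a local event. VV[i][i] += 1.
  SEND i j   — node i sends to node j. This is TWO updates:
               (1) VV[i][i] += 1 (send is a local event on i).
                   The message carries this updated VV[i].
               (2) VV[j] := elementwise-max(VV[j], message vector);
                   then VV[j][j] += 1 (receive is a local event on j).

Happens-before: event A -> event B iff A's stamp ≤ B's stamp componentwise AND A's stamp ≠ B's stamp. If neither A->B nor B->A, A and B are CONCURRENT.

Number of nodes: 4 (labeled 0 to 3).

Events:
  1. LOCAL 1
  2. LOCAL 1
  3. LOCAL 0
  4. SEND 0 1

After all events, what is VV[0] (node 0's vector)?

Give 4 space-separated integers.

Answer: 2 0 0 0

Derivation:
Initial: VV[0]=[0, 0, 0, 0]
Initial: VV[1]=[0, 0, 0, 0]
Initial: VV[2]=[0, 0, 0, 0]
Initial: VV[3]=[0, 0, 0, 0]
Event 1: LOCAL 1: VV[1][1]++ -> VV[1]=[0, 1, 0, 0]
Event 2: LOCAL 1: VV[1][1]++ -> VV[1]=[0, 2, 0, 0]
Event 3: LOCAL 0: VV[0][0]++ -> VV[0]=[1, 0, 0, 0]
Event 4: SEND 0->1: VV[0][0]++ -> VV[0]=[2, 0, 0, 0], msg_vec=[2, 0, 0, 0]; VV[1]=max(VV[1],msg_vec) then VV[1][1]++ -> VV[1]=[2, 3, 0, 0]
Final vectors: VV[0]=[2, 0, 0, 0]; VV[1]=[2, 3, 0, 0]; VV[2]=[0, 0, 0, 0]; VV[3]=[0, 0, 0, 0]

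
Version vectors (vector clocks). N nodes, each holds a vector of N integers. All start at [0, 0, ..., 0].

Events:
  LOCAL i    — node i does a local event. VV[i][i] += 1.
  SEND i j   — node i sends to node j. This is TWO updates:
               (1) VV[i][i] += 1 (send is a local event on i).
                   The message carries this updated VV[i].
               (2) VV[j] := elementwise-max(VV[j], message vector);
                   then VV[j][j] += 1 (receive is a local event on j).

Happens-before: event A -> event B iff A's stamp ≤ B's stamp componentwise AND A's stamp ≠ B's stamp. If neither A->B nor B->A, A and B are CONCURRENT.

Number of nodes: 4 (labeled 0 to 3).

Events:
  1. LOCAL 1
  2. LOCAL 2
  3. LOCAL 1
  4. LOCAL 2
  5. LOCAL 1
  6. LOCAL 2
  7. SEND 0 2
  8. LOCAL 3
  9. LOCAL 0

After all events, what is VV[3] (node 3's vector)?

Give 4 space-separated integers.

Initial: VV[0]=[0, 0, 0, 0]
Initial: VV[1]=[0, 0, 0, 0]
Initial: VV[2]=[0, 0, 0, 0]
Initial: VV[3]=[0, 0, 0, 0]
Event 1: LOCAL 1: VV[1][1]++ -> VV[1]=[0, 1, 0, 0]
Event 2: LOCAL 2: VV[2][2]++ -> VV[2]=[0, 0, 1, 0]
Event 3: LOCAL 1: VV[1][1]++ -> VV[1]=[0, 2, 0, 0]
Event 4: LOCAL 2: VV[2][2]++ -> VV[2]=[0, 0, 2, 0]
Event 5: LOCAL 1: VV[1][1]++ -> VV[1]=[0, 3, 0, 0]
Event 6: LOCAL 2: VV[2][2]++ -> VV[2]=[0, 0, 3, 0]
Event 7: SEND 0->2: VV[0][0]++ -> VV[0]=[1, 0, 0, 0], msg_vec=[1, 0, 0, 0]; VV[2]=max(VV[2],msg_vec) then VV[2][2]++ -> VV[2]=[1, 0, 4, 0]
Event 8: LOCAL 3: VV[3][3]++ -> VV[3]=[0, 0, 0, 1]
Event 9: LOCAL 0: VV[0][0]++ -> VV[0]=[2, 0, 0, 0]
Final vectors: VV[0]=[2, 0, 0, 0]; VV[1]=[0, 3, 0, 0]; VV[2]=[1, 0, 4, 0]; VV[3]=[0, 0, 0, 1]

Answer: 0 0 0 1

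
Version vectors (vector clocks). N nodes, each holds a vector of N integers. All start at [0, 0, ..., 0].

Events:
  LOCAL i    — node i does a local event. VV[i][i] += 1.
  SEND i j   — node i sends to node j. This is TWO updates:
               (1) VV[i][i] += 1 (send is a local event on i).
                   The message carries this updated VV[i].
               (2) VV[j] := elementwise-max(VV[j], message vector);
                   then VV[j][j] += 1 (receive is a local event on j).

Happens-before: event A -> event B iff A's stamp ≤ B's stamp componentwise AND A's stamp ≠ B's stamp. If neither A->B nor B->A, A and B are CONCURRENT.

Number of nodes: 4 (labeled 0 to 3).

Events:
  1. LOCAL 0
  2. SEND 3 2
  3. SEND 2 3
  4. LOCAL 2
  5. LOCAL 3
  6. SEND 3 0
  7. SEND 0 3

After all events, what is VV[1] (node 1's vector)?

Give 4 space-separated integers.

Answer: 0 0 0 0

Derivation:
Initial: VV[0]=[0, 0, 0, 0]
Initial: VV[1]=[0, 0, 0, 0]
Initial: VV[2]=[0, 0, 0, 0]
Initial: VV[3]=[0, 0, 0, 0]
Event 1: LOCAL 0: VV[0][0]++ -> VV[0]=[1, 0, 0, 0]
Event 2: SEND 3->2: VV[3][3]++ -> VV[3]=[0, 0, 0, 1], msg_vec=[0, 0, 0, 1]; VV[2]=max(VV[2],msg_vec) then VV[2][2]++ -> VV[2]=[0, 0, 1, 1]
Event 3: SEND 2->3: VV[2][2]++ -> VV[2]=[0, 0, 2, 1], msg_vec=[0, 0, 2, 1]; VV[3]=max(VV[3],msg_vec) then VV[3][3]++ -> VV[3]=[0, 0, 2, 2]
Event 4: LOCAL 2: VV[2][2]++ -> VV[2]=[0, 0, 3, 1]
Event 5: LOCAL 3: VV[3][3]++ -> VV[3]=[0, 0, 2, 3]
Event 6: SEND 3->0: VV[3][3]++ -> VV[3]=[0, 0, 2, 4], msg_vec=[0, 0, 2, 4]; VV[0]=max(VV[0],msg_vec) then VV[0][0]++ -> VV[0]=[2, 0, 2, 4]
Event 7: SEND 0->3: VV[0][0]++ -> VV[0]=[3, 0, 2, 4], msg_vec=[3, 0, 2, 4]; VV[3]=max(VV[3],msg_vec) then VV[3][3]++ -> VV[3]=[3, 0, 2, 5]
Final vectors: VV[0]=[3, 0, 2, 4]; VV[1]=[0, 0, 0, 0]; VV[2]=[0, 0, 3, 1]; VV[3]=[3, 0, 2, 5]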